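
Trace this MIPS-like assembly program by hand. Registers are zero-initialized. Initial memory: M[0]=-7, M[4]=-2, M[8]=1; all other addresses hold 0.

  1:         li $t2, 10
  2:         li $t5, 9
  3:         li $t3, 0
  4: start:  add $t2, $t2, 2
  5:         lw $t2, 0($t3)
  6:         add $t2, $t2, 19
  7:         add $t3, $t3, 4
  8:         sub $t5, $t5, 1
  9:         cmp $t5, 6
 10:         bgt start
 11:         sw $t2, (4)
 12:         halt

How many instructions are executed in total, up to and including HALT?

li $t2, 10 → $t2=10
li $t5, 9 → $t5=9
li $t3, 0 → $t3=0
add $t2, $t2, 2 → $t2=10+2=12
lw $t2, 0($t3) → $t2=M[0]=-7
add $t2, $t2, 19 → $t2=(-7)+19=12
add $t3, $t3, 4 → $t3=0+4=4
sub $t5, $t5, 1 → $t5=9-1=8
cmp $t5, 6  (cmp 8,6)
bgt start: taken
add $t2, $t2, 2 → $t2=12+2=14
lw $t2, 0($t3) → $t2=M[4]=-2
add $t2, $t2, 19 → $t2=(-2)+19=17
add $t3, $t3, 4 → $t3=4+4=8
sub $t5, $t5, 1 → $t5=8-1=7
cmp $t5, 6  (cmp 7,6)
bgt start: taken
add $t2, $t2, 2 → $t2=17+2=19
lw $t2, 0($t3) → $t2=M[8]=1
add $t2, $t2, 19 → $t2=1+19=20
add $t3, $t3, 4 → $t3=8+4=12
sub $t5, $t5, 1 → $t5=7-1=6
cmp $t5, 6  (cmp 6,6)
bgt start: not taken
sw $t2, (4) → M[4]=20
halt.
Total executed instructions: 26.

26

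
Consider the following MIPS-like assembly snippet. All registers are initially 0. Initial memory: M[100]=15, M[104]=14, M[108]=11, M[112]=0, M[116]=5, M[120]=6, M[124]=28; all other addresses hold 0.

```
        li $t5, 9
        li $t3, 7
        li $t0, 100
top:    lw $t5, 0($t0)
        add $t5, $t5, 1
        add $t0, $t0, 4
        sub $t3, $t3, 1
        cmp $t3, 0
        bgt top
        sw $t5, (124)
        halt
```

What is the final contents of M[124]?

li $t5, 9 → $t5=9
li $t3, 7 → $t3=7
li $t0, 100 → $t0=100
lw $t5, 0($t0) → $t5=M[100]=15
add $t5, $t5, 1 → $t5=15+1=16
add $t0, $t0, 4 → $t0=100+4=104
sub $t3, $t3, 1 → $t3=7-1=6
cmp $t3, 0  (cmp 6,0)
bgt top: taken
lw $t5, 0($t0) → $t5=M[104]=14
add $t5, $t5, 1 → $t5=14+1=15
add $t0, $t0, 4 → $t0=104+4=108
sub $t3, $t3, 1 → $t3=6-1=5
cmp $t3, 0  (cmp 5,0)
bgt top: taken
lw $t5, 0($t0) → $t5=M[108]=11
add $t5, $t5, 1 → $t5=11+1=12
add $t0, $t0, 4 → $t0=108+4=112
sub $t3, $t3, 1 → $t3=5-1=4
cmp $t3, 0  (cmp 4,0)
bgt top: taken
lw $t5, 0($t0) → $t5=M[112]=0
add $t5, $t5, 1 → $t5=0+1=1
add $t0, $t0, 4 → $t0=112+4=116
sub $t3, $t3, 1 → $t3=4-1=3
cmp $t3, 0  (cmp 3,0)
bgt top: taken
lw $t5, 0($t0) → $t5=M[116]=5
add $t5, $t5, 1 → $t5=5+1=6
add $t0, $t0, 4 → $t0=116+4=120
sub $t3, $t3, 1 → $t3=3-1=2
cmp $t3, 0  (cmp 2,0)
bgt top: taken
lw $t5, 0($t0) → $t5=M[120]=6
add $t5, $t5, 1 → $t5=6+1=7
add $t0, $t0, 4 → $t0=120+4=124
sub $t3, $t3, 1 → $t3=2-1=1
cmp $t3, 0  (cmp 1,0)
bgt top: taken
lw $t5, 0($t0) → $t5=M[124]=28
add $t5, $t5, 1 → $t5=28+1=29
add $t0, $t0, 4 → $t0=124+4=128
sub $t3, $t3, 1 → $t3=1-1=0
cmp $t3, 0  (cmp 0,0)
bgt top: not taken
sw $t5, (124) → M[124]=29
halt.

29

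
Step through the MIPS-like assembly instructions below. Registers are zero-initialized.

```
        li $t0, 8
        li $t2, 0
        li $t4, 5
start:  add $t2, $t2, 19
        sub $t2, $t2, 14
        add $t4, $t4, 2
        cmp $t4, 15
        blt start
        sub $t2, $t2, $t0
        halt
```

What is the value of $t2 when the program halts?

17

$t0=8
$t2=0
$t4=5
$t2=0+19=19
$t2=19-14=5
$t4=5+2=7
cmp $t4, 15  (cmp 7,15)
blt start: taken
$t2=5+19=24
$t2=24-14=10
$t4=7+2=9
cmp $t4, 15  (cmp 9,15)
blt start: taken
$t2=10+19=29
$t2=29-14=15
$t4=9+2=11
cmp $t4, 15  (cmp 11,15)
blt start: taken
$t2=15+19=34
$t2=34-14=20
$t4=11+2=13
cmp $t4, 15  (cmp 13,15)
blt start: taken
$t2=20+19=39
$t2=39-14=25
$t4=13+2=15
cmp $t4, 15  (cmp 15,15)
blt start: not taken
$t2=25-8=17
halt.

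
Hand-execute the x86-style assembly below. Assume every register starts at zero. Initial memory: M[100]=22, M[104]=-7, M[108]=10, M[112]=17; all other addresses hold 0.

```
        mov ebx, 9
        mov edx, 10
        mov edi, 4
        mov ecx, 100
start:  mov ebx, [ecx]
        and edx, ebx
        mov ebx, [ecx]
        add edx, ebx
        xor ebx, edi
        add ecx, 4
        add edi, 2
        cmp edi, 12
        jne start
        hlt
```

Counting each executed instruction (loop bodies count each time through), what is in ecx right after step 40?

116

ebx=9
edx=10
edi=4
ecx=100
ebx=M[100]=22
edx=10&22=2
ebx=M[100]=22
edx=2+22=24
ebx=22^4=18
ecx=100+4=104
edi=4+2=6
cmp edi, 12  (cmp 6,12)
jne start: taken
ebx=M[104]=-7
edx=24&(-7)=24
ebx=M[104]=-7
edx=24+(-7)=17
ebx=(-7)^6=-1
ecx=104+4=108
edi=6+2=8
cmp edi, 12  (cmp 8,12)
jne start: taken
ebx=M[108]=10
edx=17&10=0
ebx=M[108]=10
edx=0+10=10
ebx=10^8=2
ecx=108+4=112
edi=8+2=10
cmp edi, 12  (cmp 10,12)
jne start: taken
ebx=M[112]=17
edx=10&17=0
ebx=M[112]=17
edx=0+17=17
ebx=17^10=27
ecx=112+4=116
edi=10+2=12
cmp edi, 12  (cmp 12,12)
jne start: not taken
After step 40: ecx = 116.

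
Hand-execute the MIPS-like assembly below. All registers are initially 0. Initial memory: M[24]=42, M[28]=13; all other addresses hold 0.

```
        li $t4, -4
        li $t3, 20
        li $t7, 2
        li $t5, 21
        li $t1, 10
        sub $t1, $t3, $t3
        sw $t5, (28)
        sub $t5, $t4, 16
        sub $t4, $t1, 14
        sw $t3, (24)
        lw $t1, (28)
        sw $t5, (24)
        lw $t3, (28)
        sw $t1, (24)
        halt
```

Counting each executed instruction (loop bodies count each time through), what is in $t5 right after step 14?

after li $t4, -4: $t4=-4
after li $t3, 20: $t3=20
after li $t7, 2: $t7=2
after li $t5, 21: $t5=21
after li $t1, 10: $t1=10
after sub $t1, $t3, $t3: $t1=20-20=0
sw $t5, (28) → M[28]=21
after sub $t5, $t4, 16: $t5=(-4)-16=-20
after sub $t4, $t1, 14: $t4=0-14=-14
sw $t3, (24) → M[24]=20
after lw $t1, (28): $t1=M[28]=21
sw $t5, (24) → M[24]=-20
after lw $t3, (28): $t3=M[28]=21
sw $t1, (24) → M[24]=21
After step 14: $t5 = -20.

-20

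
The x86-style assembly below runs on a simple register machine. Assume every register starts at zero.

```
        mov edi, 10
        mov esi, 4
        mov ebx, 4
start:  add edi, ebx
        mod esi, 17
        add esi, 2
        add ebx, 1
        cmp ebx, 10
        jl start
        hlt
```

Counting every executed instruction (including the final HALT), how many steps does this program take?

after mov edi, 10: edi=10
after mov esi, 4: esi=4
after mov ebx, 4: ebx=4
after add edi, ebx: edi=10+4=14
after mod esi, 17: esi=4%17=4
after add esi, 2: esi=4+2=6
after add ebx, 1: ebx=4+1=5
cmp ebx, 10  (cmp 5,10)
jl start: taken
after add edi, ebx: edi=14+5=19
after mod esi, 17: esi=6%17=6
after add esi, 2: esi=6+2=8
after add ebx, 1: ebx=5+1=6
cmp ebx, 10  (cmp 6,10)
jl start: taken
after add edi, ebx: edi=19+6=25
after mod esi, 17: esi=8%17=8
after add esi, 2: esi=8+2=10
after add ebx, 1: ebx=6+1=7
cmp ebx, 10  (cmp 7,10)
jl start: taken
after add edi, ebx: edi=25+7=32
after mod esi, 17: esi=10%17=10
after add esi, 2: esi=10+2=12
after add ebx, 1: ebx=7+1=8
cmp ebx, 10  (cmp 8,10)
jl start: taken
after add edi, ebx: edi=32+8=40
after mod esi, 17: esi=12%17=12
after add esi, 2: esi=12+2=14
after add ebx, 1: ebx=8+1=9
cmp ebx, 10  (cmp 9,10)
jl start: taken
after add edi, ebx: edi=40+9=49
after mod esi, 17: esi=14%17=14
after add esi, 2: esi=14+2=16
after add ebx, 1: ebx=9+1=10
cmp ebx, 10  (cmp 10,10)
jl start: not taken
halt.
Total executed instructions: 40.

40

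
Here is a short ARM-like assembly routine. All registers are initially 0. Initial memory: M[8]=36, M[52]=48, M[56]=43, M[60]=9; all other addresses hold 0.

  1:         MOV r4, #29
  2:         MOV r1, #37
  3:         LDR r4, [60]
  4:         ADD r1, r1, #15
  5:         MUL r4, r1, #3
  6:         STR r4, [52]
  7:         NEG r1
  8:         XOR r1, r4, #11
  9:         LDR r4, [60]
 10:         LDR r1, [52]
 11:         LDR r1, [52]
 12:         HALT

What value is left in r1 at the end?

after MOV r4, #29: r4=29
after MOV r1, #37: r1=37
after LDR r4, [60]: r4=M[60]=9
after ADD r1, r1, #15: r1=37+15=52
after MUL r4, r1, #3: r4=52*3=156
STR r4, [52] → M[52]=156
after NEG r1: r1=-(52)=-52
after XOR r1, r4, #11: r1=156^11=151
after LDR r4, [60]: r4=M[60]=9
after LDR r1, [52]: r1=M[52]=156
after LDR r1, [52]: r1=M[52]=156
halt.

156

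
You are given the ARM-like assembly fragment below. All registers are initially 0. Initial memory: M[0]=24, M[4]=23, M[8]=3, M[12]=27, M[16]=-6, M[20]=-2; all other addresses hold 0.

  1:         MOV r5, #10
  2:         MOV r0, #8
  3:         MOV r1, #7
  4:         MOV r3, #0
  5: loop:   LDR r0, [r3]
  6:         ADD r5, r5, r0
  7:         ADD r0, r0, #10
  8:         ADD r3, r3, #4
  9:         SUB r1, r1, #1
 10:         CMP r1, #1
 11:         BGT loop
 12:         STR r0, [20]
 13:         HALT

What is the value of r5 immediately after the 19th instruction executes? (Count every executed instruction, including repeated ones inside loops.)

57

r5=10
r0=8
r1=7
r3=0
r0=M[0]=24
r5=10+24=34
r0=24+10=34
r3=0+4=4
r1=7-1=6
CMP r1, #1  (cmp 6,1)
BGT loop: taken
r0=M[4]=23
r5=34+23=57
r0=23+10=33
r3=4+4=8
r1=6-1=5
CMP r1, #1  (cmp 5,1)
BGT loop: taken
r0=M[8]=3
After step 19: r5 = 57.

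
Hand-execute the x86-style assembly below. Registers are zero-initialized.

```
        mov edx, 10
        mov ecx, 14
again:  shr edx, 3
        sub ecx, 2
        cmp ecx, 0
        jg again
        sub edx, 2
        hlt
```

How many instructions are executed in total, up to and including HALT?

after mov edx, 10: edx=10
after mov ecx, 14: ecx=14
after shr edx, 3: edx=10>>3=1
after sub ecx, 2: ecx=14-2=12
cmp ecx, 0  (cmp 12,0)
jg again: taken
after shr edx, 3: edx=1>>3=0
after sub ecx, 2: ecx=12-2=10
cmp ecx, 0  (cmp 10,0)
jg again: taken
after shr edx, 3: edx=0>>3=0
after sub ecx, 2: ecx=10-2=8
cmp ecx, 0  (cmp 8,0)
jg again: taken
after shr edx, 3: edx=0>>3=0
after sub ecx, 2: ecx=8-2=6
cmp ecx, 0  (cmp 6,0)
jg again: taken
after shr edx, 3: edx=0>>3=0
after sub ecx, 2: ecx=6-2=4
cmp ecx, 0  (cmp 4,0)
jg again: taken
after shr edx, 3: edx=0>>3=0
after sub ecx, 2: ecx=4-2=2
cmp ecx, 0  (cmp 2,0)
jg again: taken
after shr edx, 3: edx=0>>3=0
after sub ecx, 2: ecx=2-2=0
cmp ecx, 0  (cmp 0,0)
jg again: not taken
after sub edx, 2: edx=0-2=-2
halt.
Total executed instructions: 32.

32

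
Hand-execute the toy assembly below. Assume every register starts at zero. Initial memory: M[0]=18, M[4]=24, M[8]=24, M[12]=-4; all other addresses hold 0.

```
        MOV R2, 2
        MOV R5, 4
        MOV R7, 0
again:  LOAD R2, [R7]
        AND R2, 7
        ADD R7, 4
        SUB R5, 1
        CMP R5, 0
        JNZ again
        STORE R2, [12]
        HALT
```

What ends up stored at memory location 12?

4

R2=2
R5=4
R7=0
R2=M[0]=18
R2=18&7=2
R7=0+4=4
R5=4-1=3
CMP R5, 0  (cmp 3,0)
JNZ again: taken
R2=M[4]=24
R2=24&7=0
R7=4+4=8
R5=3-1=2
CMP R5, 0  (cmp 2,0)
JNZ again: taken
R2=M[8]=24
R2=24&7=0
R7=8+4=12
R5=2-1=1
CMP R5, 0  (cmp 1,0)
JNZ again: taken
R2=M[12]=-4
R2=(-4)&7=4
R7=12+4=16
R5=1-1=0
CMP R5, 0  (cmp 0,0)
JNZ again: not taken
STORE R2, [12] → M[12]=4
halt.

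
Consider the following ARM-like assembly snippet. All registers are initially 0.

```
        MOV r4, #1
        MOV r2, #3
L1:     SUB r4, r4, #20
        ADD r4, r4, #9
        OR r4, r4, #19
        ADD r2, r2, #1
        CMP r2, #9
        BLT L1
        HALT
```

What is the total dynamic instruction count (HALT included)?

39

r4=1
r2=3
r4=1-20=-19
r4=(-19)+9=-10
r4=(-10)|19=-9
r2=3+1=4
CMP r2, #9  (cmp 4,9)
BLT L1: taken
r4=(-9)-20=-29
r4=(-29)+9=-20
r4=(-20)|19=-1
r2=4+1=5
CMP r2, #9  (cmp 5,9)
BLT L1: taken
r4=(-1)-20=-21
r4=(-21)+9=-12
r4=(-12)|19=-9
r2=5+1=6
CMP r2, #9  (cmp 6,9)
BLT L1: taken
r4=(-9)-20=-29
r4=(-29)+9=-20
r4=(-20)|19=-1
r2=6+1=7
CMP r2, #9  (cmp 7,9)
BLT L1: taken
r4=(-1)-20=-21
r4=(-21)+9=-12
r4=(-12)|19=-9
r2=7+1=8
CMP r2, #9  (cmp 8,9)
BLT L1: taken
r4=(-9)-20=-29
r4=(-29)+9=-20
r4=(-20)|19=-1
r2=8+1=9
CMP r2, #9  (cmp 9,9)
BLT L1: not taken
halt.
Total executed instructions: 39.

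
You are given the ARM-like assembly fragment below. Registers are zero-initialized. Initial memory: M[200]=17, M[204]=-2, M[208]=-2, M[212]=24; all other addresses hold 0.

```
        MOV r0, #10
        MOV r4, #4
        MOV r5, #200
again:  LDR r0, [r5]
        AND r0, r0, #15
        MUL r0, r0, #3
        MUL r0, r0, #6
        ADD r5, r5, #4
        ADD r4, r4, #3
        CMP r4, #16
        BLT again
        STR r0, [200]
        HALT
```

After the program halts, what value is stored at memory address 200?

r0=10
r4=4
r5=200
r0=M[200]=17
r0=17&15=1
r0=1*3=3
r0=3*6=18
r5=200+4=204
r4=4+3=7
CMP r4, #16  (cmp 7,16)
BLT again: taken
r0=M[204]=-2
r0=(-2)&15=14
r0=14*3=42
r0=42*6=252
r5=204+4=208
r4=7+3=10
CMP r4, #16  (cmp 10,16)
BLT again: taken
r0=M[208]=-2
r0=(-2)&15=14
r0=14*3=42
r0=42*6=252
r5=208+4=212
r4=10+3=13
CMP r4, #16  (cmp 13,16)
BLT again: taken
r0=M[212]=24
r0=24&15=8
r0=8*3=24
r0=24*6=144
r5=212+4=216
r4=13+3=16
CMP r4, #16  (cmp 16,16)
BLT again: not taken
STR r0, [200] → M[200]=144
halt.

144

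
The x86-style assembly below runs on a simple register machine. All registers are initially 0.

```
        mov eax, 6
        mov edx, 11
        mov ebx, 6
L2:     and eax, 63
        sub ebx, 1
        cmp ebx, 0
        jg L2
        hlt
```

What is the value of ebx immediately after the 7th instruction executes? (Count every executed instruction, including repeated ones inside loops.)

5

after mov eax, 6: eax=6
after mov edx, 11: edx=11
after mov ebx, 6: ebx=6
after and eax, 63: eax=6&63=6
after sub ebx, 1: ebx=6-1=5
cmp ebx, 0  (cmp 5,0)
jg L2: taken
After step 7: ebx = 5.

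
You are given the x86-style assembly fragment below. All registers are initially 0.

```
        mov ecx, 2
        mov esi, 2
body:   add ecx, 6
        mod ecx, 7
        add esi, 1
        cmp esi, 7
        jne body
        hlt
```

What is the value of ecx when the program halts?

mov ecx, 2 → ecx=2
mov esi, 2 → esi=2
add ecx, 6 → ecx=2+6=8
mod ecx, 7 → ecx=8%7=1
add esi, 1 → esi=2+1=3
cmp esi, 7  (cmp 3,7)
jne body: taken
add ecx, 6 → ecx=1+6=7
mod ecx, 7 → ecx=7%7=0
add esi, 1 → esi=3+1=4
cmp esi, 7  (cmp 4,7)
jne body: taken
add ecx, 6 → ecx=0+6=6
mod ecx, 7 → ecx=6%7=6
add esi, 1 → esi=4+1=5
cmp esi, 7  (cmp 5,7)
jne body: taken
add ecx, 6 → ecx=6+6=12
mod ecx, 7 → ecx=12%7=5
add esi, 1 → esi=5+1=6
cmp esi, 7  (cmp 6,7)
jne body: taken
add ecx, 6 → ecx=5+6=11
mod ecx, 7 → ecx=11%7=4
add esi, 1 → esi=6+1=7
cmp esi, 7  (cmp 7,7)
jne body: not taken
halt.

4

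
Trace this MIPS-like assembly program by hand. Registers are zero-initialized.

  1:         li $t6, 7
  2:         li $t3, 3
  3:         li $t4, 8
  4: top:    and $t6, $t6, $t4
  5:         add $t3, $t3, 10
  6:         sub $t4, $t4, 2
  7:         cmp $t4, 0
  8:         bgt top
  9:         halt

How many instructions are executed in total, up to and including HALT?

$t6=7
$t3=3
$t4=8
$t6=7&8=0
$t3=3+10=13
$t4=8-2=6
cmp $t4, 0  (cmp 6,0)
bgt top: taken
$t6=0&6=0
$t3=13+10=23
$t4=6-2=4
cmp $t4, 0  (cmp 4,0)
bgt top: taken
$t6=0&4=0
$t3=23+10=33
$t4=4-2=2
cmp $t4, 0  (cmp 2,0)
bgt top: taken
$t6=0&2=0
$t3=33+10=43
$t4=2-2=0
cmp $t4, 0  (cmp 0,0)
bgt top: not taken
halt.
Total executed instructions: 24.

24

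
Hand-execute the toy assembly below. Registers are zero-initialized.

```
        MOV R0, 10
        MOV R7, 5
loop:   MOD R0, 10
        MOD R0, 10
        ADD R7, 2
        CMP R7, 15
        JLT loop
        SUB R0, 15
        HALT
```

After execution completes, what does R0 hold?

-15

after MOV R0, 10: R0=10
after MOV R7, 5: R7=5
after MOD R0, 10: R0=10%10=0
after MOD R0, 10: R0=0%10=0
after ADD R7, 2: R7=5+2=7
CMP R7, 15  (cmp 7,15)
JLT loop: taken
after MOD R0, 10: R0=0%10=0
after MOD R0, 10: R0=0%10=0
after ADD R7, 2: R7=7+2=9
CMP R7, 15  (cmp 9,15)
JLT loop: taken
after MOD R0, 10: R0=0%10=0
after MOD R0, 10: R0=0%10=0
after ADD R7, 2: R7=9+2=11
CMP R7, 15  (cmp 11,15)
JLT loop: taken
after MOD R0, 10: R0=0%10=0
after MOD R0, 10: R0=0%10=0
after ADD R7, 2: R7=11+2=13
CMP R7, 15  (cmp 13,15)
JLT loop: taken
after MOD R0, 10: R0=0%10=0
after MOD R0, 10: R0=0%10=0
after ADD R7, 2: R7=13+2=15
CMP R7, 15  (cmp 15,15)
JLT loop: not taken
after SUB R0, 15: R0=0-15=-15
halt.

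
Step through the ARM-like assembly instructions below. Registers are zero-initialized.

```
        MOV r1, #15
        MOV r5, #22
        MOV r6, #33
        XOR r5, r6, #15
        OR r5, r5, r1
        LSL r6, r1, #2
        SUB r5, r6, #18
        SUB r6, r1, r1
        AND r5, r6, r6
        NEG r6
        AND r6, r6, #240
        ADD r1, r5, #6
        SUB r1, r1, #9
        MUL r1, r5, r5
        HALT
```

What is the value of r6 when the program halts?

0

r1=15
r5=22
r6=33
r5=33^15=46
r5=46|15=47
r6=15<<2=60
r5=60-18=42
r6=15-15=0
r5=0&0=0
r6=-(0)=0
r6=0&240=0
r1=0+6=6
r1=6-9=-3
r1=0*0=0
halt.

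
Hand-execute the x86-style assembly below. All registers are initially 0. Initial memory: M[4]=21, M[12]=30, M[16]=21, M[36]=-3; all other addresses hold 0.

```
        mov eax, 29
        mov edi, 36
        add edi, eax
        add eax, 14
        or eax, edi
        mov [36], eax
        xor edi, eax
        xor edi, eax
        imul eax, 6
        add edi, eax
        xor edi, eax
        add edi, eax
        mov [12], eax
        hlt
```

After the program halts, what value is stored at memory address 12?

642

eax=29
edi=36
edi=36+29=65
eax=29+14=43
eax=43|65=107
mov [36], eax → M[36]=107
edi=65^107=42
edi=42^107=65
eax=107*6=642
edi=65+642=707
edi=707^642=65
edi=65+642=707
mov [12], eax → M[12]=642
halt.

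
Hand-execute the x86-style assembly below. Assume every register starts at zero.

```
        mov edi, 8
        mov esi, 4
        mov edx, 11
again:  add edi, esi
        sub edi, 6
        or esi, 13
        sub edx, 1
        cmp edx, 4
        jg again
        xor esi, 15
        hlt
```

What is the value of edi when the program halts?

48

after mov edi, 8: edi=8
after mov esi, 4: esi=4
after mov edx, 11: edx=11
after add edi, esi: edi=8+4=12
after sub edi, 6: edi=12-6=6
after or esi, 13: esi=4|13=13
after sub edx, 1: edx=11-1=10
cmp edx, 4  (cmp 10,4)
jg again: taken
after add edi, esi: edi=6+13=19
after sub edi, 6: edi=19-6=13
after or esi, 13: esi=13|13=13
after sub edx, 1: edx=10-1=9
cmp edx, 4  (cmp 9,4)
jg again: taken
after add edi, esi: edi=13+13=26
after sub edi, 6: edi=26-6=20
after or esi, 13: esi=13|13=13
after sub edx, 1: edx=9-1=8
cmp edx, 4  (cmp 8,4)
jg again: taken
after add edi, esi: edi=20+13=33
after sub edi, 6: edi=33-6=27
after or esi, 13: esi=13|13=13
after sub edx, 1: edx=8-1=7
cmp edx, 4  (cmp 7,4)
jg again: taken
after add edi, esi: edi=27+13=40
after sub edi, 6: edi=40-6=34
after or esi, 13: esi=13|13=13
after sub edx, 1: edx=7-1=6
cmp edx, 4  (cmp 6,4)
jg again: taken
after add edi, esi: edi=34+13=47
after sub edi, 6: edi=47-6=41
after or esi, 13: esi=13|13=13
after sub edx, 1: edx=6-1=5
cmp edx, 4  (cmp 5,4)
jg again: taken
after add edi, esi: edi=41+13=54
after sub edi, 6: edi=54-6=48
after or esi, 13: esi=13|13=13
after sub edx, 1: edx=5-1=4
cmp edx, 4  (cmp 4,4)
jg again: not taken
after xor esi, 15: esi=13^15=2
halt.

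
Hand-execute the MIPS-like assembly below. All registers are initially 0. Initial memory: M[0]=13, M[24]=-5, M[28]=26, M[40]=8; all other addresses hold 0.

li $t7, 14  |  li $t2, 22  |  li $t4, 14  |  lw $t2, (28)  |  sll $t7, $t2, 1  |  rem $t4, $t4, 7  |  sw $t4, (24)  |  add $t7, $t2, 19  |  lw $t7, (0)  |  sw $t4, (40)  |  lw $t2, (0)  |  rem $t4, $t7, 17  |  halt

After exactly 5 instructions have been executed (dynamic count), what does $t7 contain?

52

$t7=14
$t2=22
$t4=14
$t2=M[28]=26
$t7=26<<1=52
After step 5: $t7 = 52.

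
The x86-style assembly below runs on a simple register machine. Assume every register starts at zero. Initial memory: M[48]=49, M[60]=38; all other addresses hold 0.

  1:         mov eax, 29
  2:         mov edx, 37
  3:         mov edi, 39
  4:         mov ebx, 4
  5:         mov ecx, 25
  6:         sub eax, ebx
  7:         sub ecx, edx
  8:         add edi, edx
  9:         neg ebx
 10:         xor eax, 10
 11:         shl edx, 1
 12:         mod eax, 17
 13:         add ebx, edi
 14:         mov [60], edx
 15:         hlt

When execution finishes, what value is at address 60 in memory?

74

mov eax, 29 → eax=29
mov edx, 37 → edx=37
mov edi, 39 → edi=39
mov ebx, 4 → ebx=4
mov ecx, 25 → ecx=25
sub eax, ebx → eax=29-4=25
sub ecx, edx → ecx=25-37=-12
add edi, edx → edi=39+37=76
neg ebx → ebx=-(4)=-4
xor eax, 10 → eax=25^10=19
shl edx, 1 → edx=37<<1=74
mod eax, 17 → eax=19%17=2
add ebx, edi → ebx=(-4)+76=72
mov [60], edx → M[60]=74
halt.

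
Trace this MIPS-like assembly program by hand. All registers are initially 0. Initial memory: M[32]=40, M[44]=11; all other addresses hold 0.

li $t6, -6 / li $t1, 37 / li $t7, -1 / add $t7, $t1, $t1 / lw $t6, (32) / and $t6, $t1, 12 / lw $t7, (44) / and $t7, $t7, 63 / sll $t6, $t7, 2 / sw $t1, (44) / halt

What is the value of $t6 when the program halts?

after li $t6, -6: $t6=-6
after li $t1, 37: $t1=37
after li $t7, -1: $t7=-1
after add $t7, $t1, $t1: $t7=37+37=74
after lw $t6, (32): $t6=M[32]=40
after and $t6, $t1, 12: $t6=37&12=4
after lw $t7, (44): $t7=M[44]=11
after and $t7, $t7, 63: $t7=11&63=11
after sll $t6, $t7, 2: $t6=11<<2=44
sw $t1, (44) → M[44]=37
halt.

44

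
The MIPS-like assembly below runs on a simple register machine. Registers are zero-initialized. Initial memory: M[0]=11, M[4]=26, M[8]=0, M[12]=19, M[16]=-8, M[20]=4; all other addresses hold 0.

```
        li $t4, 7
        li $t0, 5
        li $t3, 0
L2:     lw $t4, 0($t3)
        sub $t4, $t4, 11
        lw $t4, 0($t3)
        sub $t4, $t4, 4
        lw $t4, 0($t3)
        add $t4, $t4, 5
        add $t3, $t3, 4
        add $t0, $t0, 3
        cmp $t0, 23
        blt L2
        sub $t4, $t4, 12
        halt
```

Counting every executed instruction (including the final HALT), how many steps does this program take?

after li $t4, 7: $t4=7
after li $t0, 5: $t0=5
after li $t3, 0: $t3=0
after lw $t4, 0($t3): $t4=M[0]=11
after sub $t4, $t4, 11: $t4=11-11=0
after lw $t4, 0($t3): $t4=M[0]=11
after sub $t4, $t4, 4: $t4=11-4=7
after lw $t4, 0($t3): $t4=M[0]=11
after add $t4, $t4, 5: $t4=11+5=16
after add $t3, $t3, 4: $t3=0+4=4
after add $t0, $t0, 3: $t0=5+3=8
cmp $t0, 23  (cmp 8,23)
blt L2: taken
after lw $t4, 0($t3): $t4=M[4]=26
after sub $t4, $t4, 11: $t4=26-11=15
after lw $t4, 0($t3): $t4=M[4]=26
after sub $t4, $t4, 4: $t4=26-4=22
after lw $t4, 0($t3): $t4=M[4]=26
after add $t4, $t4, 5: $t4=26+5=31
after add $t3, $t3, 4: $t3=4+4=8
after add $t0, $t0, 3: $t0=8+3=11
cmp $t0, 23  (cmp 11,23)
blt L2: taken
after lw $t4, 0($t3): $t4=M[8]=0
after sub $t4, $t4, 11: $t4=0-11=-11
after lw $t4, 0($t3): $t4=M[8]=0
after sub $t4, $t4, 4: $t4=0-4=-4
after lw $t4, 0($t3): $t4=M[8]=0
after add $t4, $t4, 5: $t4=0+5=5
after add $t3, $t3, 4: $t3=8+4=12
after add $t0, $t0, 3: $t0=11+3=14
cmp $t0, 23  (cmp 14,23)
blt L2: taken
after lw $t4, 0($t3): $t4=M[12]=19
after sub $t4, $t4, 11: $t4=19-11=8
after lw $t4, 0($t3): $t4=M[12]=19
after sub $t4, $t4, 4: $t4=19-4=15
after lw $t4, 0($t3): $t4=M[12]=19
after add $t4, $t4, 5: $t4=19+5=24
after add $t3, $t3, 4: $t3=12+4=16
after add $t0, $t0, 3: $t0=14+3=17
cmp $t0, 23  (cmp 17,23)
blt L2: taken
after lw $t4, 0($t3): $t4=M[16]=-8
after sub $t4, $t4, 11: $t4=(-8)-11=-19
after lw $t4, 0($t3): $t4=M[16]=-8
after sub $t4, $t4, 4: $t4=(-8)-4=-12
after lw $t4, 0($t3): $t4=M[16]=-8
after add $t4, $t4, 5: $t4=(-8)+5=-3
after add $t3, $t3, 4: $t3=16+4=20
after add $t0, $t0, 3: $t0=17+3=20
cmp $t0, 23  (cmp 20,23)
blt L2: taken
after lw $t4, 0($t3): $t4=M[20]=4
after sub $t4, $t4, 11: $t4=4-11=-7
after lw $t4, 0($t3): $t4=M[20]=4
after sub $t4, $t4, 4: $t4=4-4=0
after lw $t4, 0($t3): $t4=M[20]=4
after add $t4, $t4, 5: $t4=4+5=9
after add $t3, $t3, 4: $t3=20+4=24
after add $t0, $t0, 3: $t0=20+3=23
cmp $t0, 23  (cmp 23,23)
blt L2: not taken
after sub $t4, $t4, 12: $t4=9-12=-3
halt.
Total executed instructions: 65.

65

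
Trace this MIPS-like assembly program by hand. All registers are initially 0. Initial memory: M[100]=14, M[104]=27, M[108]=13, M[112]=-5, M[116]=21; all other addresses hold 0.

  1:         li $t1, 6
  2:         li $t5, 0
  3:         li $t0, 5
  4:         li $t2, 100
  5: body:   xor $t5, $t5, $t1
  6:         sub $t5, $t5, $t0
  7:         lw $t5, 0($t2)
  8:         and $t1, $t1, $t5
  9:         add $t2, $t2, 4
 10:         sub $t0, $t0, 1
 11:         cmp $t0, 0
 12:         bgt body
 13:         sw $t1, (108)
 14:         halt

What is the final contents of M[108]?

after li $t1, 6: $t1=6
after li $t5, 0: $t5=0
after li $t0, 5: $t0=5
after li $t2, 100: $t2=100
after xor $t5, $t5, $t1: $t5=0^6=6
after sub $t5, $t5, $t0: $t5=6-5=1
after lw $t5, 0($t2): $t5=M[100]=14
after and $t1, $t1, $t5: $t1=6&14=6
after add $t2, $t2, 4: $t2=100+4=104
after sub $t0, $t0, 1: $t0=5-1=4
cmp $t0, 0  (cmp 4,0)
bgt body: taken
after xor $t5, $t5, $t1: $t5=14^6=8
after sub $t5, $t5, $t0: $t5=8-4=4
after lw $t5, 0($t2): $t5=M[104]=27
after and $t1, $t1, $t5: $t1=6&27=2
after add $t2, $t2, 4: $t2=104+4=108
after sub $t0, $t0, 1: $t0=4-1=3
cmp $t0, 0  (cmp 3,0)
bgt body: taken
after xor $t5, $t5, $t1: $t5=27^2=25
after sub $t5, $t5, $t0: $t5=25-3=22
after lw $t5, 0($t2): $t5=M[108]=13
after and $t1, $t1, $t5: $t1=2&13=0
after add $t2, $t2, 4: $t2=108+4=112
after sub $t0, $t0, 1: $t0=3-1=2
cmp $t0, 0  (cmp 2,0)
bgt body: taken
after xor $t5, $t5, $t1: $t5=13^0=13
after sub $t5, $t5, $t0: $t5=13-2=11
after lw $t5, 0($t2): $t5=M[112]=-5
after and $t1, $t1, $t5: $t1=0&(-5)=0
after add $t2, $t2, 4: $t2=112+4=116
after sub $t0, $t0, 1: $t0=2-1=1
cmp $t0, 0  (cmp 1,0)
bgt body: taken
after xor $t5, $t5, $t1: $t5=(-5)^0=-5
after sub $t5, $t5, $t0: $t5=(-5)-1=-6
after lw $t5, 0($t2): $t5=M[116]=21
after and $t1, $t1, $t5: $t1=0&21=0
after add $t2, $t2, 4: $t2=116+4=120
after sub $t0, $t0, 1: $t0=1-1=0
cmp $t0, 0  (cmp 0,0)
bgt body: not taken
sw $t1, (108) → M[108]=0
halt.

0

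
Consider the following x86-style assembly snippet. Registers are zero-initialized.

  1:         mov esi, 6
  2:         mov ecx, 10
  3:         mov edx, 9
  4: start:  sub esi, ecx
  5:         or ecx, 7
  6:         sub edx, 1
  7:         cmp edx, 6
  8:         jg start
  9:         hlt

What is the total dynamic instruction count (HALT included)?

19

esi=6
ecx=10
edx=9
esi=6-10=-4
ecx=10|7=15
edx=9-1=8
cmp edx, 6  (cmp 8,6)
jg start: taken
esi=(-4)-15=-19
ecx=15|7=15
edx=8-1=7
cmp edx, 6  (cmp 7,6)
jg start: taken
esi=(-19)-15=-34
ecx=15|7=15
edx=7-1=6
cmp edx, 6  (cmp 6,6)
jg start: not taken
halt.
Total executed instructions: 19.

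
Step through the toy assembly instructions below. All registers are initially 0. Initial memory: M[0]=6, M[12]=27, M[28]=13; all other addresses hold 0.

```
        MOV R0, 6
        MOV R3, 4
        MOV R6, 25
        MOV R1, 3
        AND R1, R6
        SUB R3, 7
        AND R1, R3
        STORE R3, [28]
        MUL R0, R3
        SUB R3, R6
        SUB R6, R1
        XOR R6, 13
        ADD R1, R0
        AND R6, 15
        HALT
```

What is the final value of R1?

R0=6
R3=4
R6=25
R1=3
R1=3&25=1
R3=4-7=-3
R1=1&(-3)=1
STORE R3, [28] → M[28]=-3
R0=6*(-3)=-18
R3=(-3)-25=-28
R6=25-1=24
R6=24^13=21
R1=1+(-18)=-17
R6=21&15=5
halt.

-17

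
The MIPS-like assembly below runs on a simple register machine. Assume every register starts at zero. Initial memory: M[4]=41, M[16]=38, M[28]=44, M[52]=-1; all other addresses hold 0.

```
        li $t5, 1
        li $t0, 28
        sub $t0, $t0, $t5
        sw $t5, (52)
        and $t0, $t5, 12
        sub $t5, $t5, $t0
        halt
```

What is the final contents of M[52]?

1

li $t5, 1 → $t5=1
li $t0, 28 → $t0=28
sub $t0, $t0, $t5 → $t0=28-1=27
sw $t5, (52) → M[52]=1
and $t0, $t5, 12 → $t0=1&12=0
sub $t5, $t5, $t0 → $t5=1-0=1
halt.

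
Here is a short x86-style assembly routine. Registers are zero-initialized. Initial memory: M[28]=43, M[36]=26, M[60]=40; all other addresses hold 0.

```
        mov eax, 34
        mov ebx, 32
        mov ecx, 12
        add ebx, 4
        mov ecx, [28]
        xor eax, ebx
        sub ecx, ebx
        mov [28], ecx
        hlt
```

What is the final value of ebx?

eax=34
ebx=32
ecx=12
ebx=32+4=36
ecx=M[28]=43
eax=34^36=6
ecx=43-36=7
mov [28], ecx → M[28]=7
halt.

36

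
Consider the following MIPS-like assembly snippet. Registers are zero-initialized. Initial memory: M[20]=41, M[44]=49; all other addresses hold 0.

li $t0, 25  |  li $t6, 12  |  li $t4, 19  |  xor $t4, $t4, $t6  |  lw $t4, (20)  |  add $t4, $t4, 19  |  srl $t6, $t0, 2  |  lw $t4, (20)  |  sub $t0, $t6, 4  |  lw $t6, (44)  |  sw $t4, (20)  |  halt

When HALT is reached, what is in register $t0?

2

after li $t0, 25: $t0=25
after li $t6, 12: $t6=12
after li $t4, 19: $t4=19
after xor $t4, $t4, $t6: $t4=19^12=31
after lw $t4, (20): $t4=M[20]=41
after add $t4, $t4, 19: $t4=41+19=60
after srl $t6, $t0, 2: $t6=25>>2=6
after lw $t4, (20): $t4=M[20]=41
after sub $t0, $t6, 4: $t0=6-4=2
after lw $t6, (44): $t6=M[44]=49
sw $t4, (20) → M[20]=41
halt.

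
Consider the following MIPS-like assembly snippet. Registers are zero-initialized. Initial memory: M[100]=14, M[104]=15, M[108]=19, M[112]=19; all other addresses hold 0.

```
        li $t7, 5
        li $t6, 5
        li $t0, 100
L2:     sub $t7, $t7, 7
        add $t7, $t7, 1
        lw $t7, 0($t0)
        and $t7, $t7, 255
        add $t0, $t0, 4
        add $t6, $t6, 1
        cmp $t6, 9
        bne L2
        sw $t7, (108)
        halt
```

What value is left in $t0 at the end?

116

after li $t7, 5: $t7=5
after li $t6, 5: $t6=5
after li $t0, 100: $t0=100
after sub $t7, $t7, 7: $t7=5-7=-2
after add $t7, $t7, 1: $t7=(-2)+1=-1
after lw $t7, 0($t0): $t7=M[100]=14
after and $t7, $t7, 255: $t7=14&255=14
after add $t0, $t0, 4: $t0=100+4=104
after add $t6, $t6, 1: $t6=5+1=6
cmp $t6, 9  (cmp 6,9)
bne L2: taken
after sub $t7, $t7, 7: $t7=14-7=7
after add $t7, $t7, 1: $t7=7+1=8
after lw $t7, 0($t0): $t7=M[104]=15
after and $t7, $t7, 255: $t7=15&255=15
after add $t0, $t0, 4: $t0=104+4=108
after add $t6, $t6, 1: $t6=6+1=7
cmp $t6, 9  (cmp 7,9)
bne L2: taken
after sub $t7, $t7, 7: $t7=15-7=8
after add $t7, $t7, 1: $t7=8+1=9
after lw $t7, 0($t0): $t7=M[108]=19
after and $t7, $t7, 255: $t7=19&255=19
after add $t0, $t0, 4: $t0=108+4=112
after add $t6, $t6, 1: $t6=7+1=8
cmp $t6, 9  (cmp 8,9)
bne L2: taken
after sub $t7, $t7, 7: $t7=19-7=12
after add $t7, $t7, 1: $t7=12+1=13
after lw $t7, 0($t0): $t7=M[112]=19
after and $t7, $t7, 255: $t7=19&255=19
after add $t0, $t0, 4: $t0=112+4=116
after add $t6, $t6, 1: $t6=8+1=9
cmp $t6, 9  (cmp 9,9)
bne L2: not taken
sw $t7, (108) → M[108]=19
halt.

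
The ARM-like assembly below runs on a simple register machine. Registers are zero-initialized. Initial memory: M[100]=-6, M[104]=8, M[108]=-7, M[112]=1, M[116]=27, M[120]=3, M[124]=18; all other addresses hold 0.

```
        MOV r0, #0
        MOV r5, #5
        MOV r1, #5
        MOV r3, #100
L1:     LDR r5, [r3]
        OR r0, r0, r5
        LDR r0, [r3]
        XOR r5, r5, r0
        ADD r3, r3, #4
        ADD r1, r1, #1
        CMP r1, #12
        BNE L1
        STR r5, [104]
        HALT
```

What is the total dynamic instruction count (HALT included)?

MOV r0, #0 → r0=0
MOV r5, #5 → r5=5
MOV r1, #5 → r1=5
MOV r3, #100 → r3=100
LDR r5, [r3] → r5=M[100]=-6
OR r0, r0, r5 → r0=0|(-6)=-6
LDR r0, [r3] → r0=M[100]=-6
XOR r5, r5, r0 → r5=(-6)^(-6)=0
ADD r3, r3, #4 → r3=100+4=104
ADD r1, r1, #1 → r1=5+1=6
CMP r1, #12  (cmp 6,12)
BNE L1: taken
LDR r5, [r3] → r5=M[104]=8
OR r0, r0, r5 → r0=(-6)|8=-6
LDR r0, [r3] → r0=M[104]=8
XOR r5, r5, r0 → r5=8^8=0
ADD r3, r3, #4 → r3=104+4=108
ADD r1, r1, #1 → r1=6+1=7
CMP r1, #12  (cmp 7,12)
BNE L1: taken
LDR r5, [r3] → r5=M[108]=-7
OR r0, r0, r5 → r0=8|(-7)=-7
LDR r0, [r3] → r0=M[108]=-7
XOR r5, r5, r0 → r5=(-7)^(-7)=0
ADD r3, r3, #4 → r3=108+4=112
ADD r1, r1, #1 → r1=7+1=8
CMP r1, #12  (cmp 8,12)
BNE L1: taken
LDR r5, [r3] → r5=M[112]=1
OR r0, r0, r5 → r0=(-7)|1=-7
LDR r0, [r3] → r0=M[112]=1
XOR r5, r5, r0 → r5=1^1=0
ADD r3, r3, #4 → r3=112+4=116
ADD r1, r1, #1 → r1=8+1=9
CMP r1, #12  (cmp 9,12)
BNE L1: taken
LDR r5, [r3] → r5=M[116]=27
OR r0, r0, r5 → r0=1|27=27
LDR r0, [r3] → r0=M[116]=27
XOR r5, r5, r0 → r5=27^27=0
ADD r3, r3, #4 → r3=116+4=120
ADD r1, r1, #1 → r1=9+1=10
CMP r1, #12  (cmp 10,12)
BNE L1: taken
LDR r5, [r3] → r5=M[120]=3
OR r0, r0, r5 → r0=27|3=27
LDR r0, [r3] → r0=M[120]=3
XOR r5, r5, r0 → r5=3^3=0
ADD r3, r3, #4 → r3=120+4=124
ADD r1, r1, #1 → r1=10+1=11
CMP r1, #12  (cmp 11,12)
BNE L1: taken
LDR r5, [r3] → r5=M[124]=18
OR r0, r0, r5 → r0=3|18=19
LDR r0, [r3] → r0=M[124]=18
XOR r5, r5, r0 → r5=18^18=0
ADD r3, r3, #4 → r3=124+4=128
ADD r1, r1, #1 → r1=11+1=12
CMP r1, #12  (cmp 12,12)
BNE L1: not taken
STR r5, [104] → M[104]=0
halt.
Total executed instructions: 62.

62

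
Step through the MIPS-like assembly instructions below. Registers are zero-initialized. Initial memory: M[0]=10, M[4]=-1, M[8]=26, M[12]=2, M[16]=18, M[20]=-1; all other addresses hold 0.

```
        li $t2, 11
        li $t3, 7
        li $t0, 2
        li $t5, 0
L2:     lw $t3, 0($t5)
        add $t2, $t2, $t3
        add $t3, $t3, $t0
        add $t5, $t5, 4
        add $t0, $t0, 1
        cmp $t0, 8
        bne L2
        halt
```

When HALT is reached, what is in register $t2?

li $t2, 11 → $t2=11
li $t3, 7 → $t3=7
li $t0, 2 → $t0=2
li $t5, 0 → $t5=0
lw $t3, 0($t5) → $t3=M[0]=10
add $t2, $t2, $t3 → $t2=11+10=21
add $t3, $t3, $t0 → $t3=10+2=12
add $t5, $t5, 4 → $t5=0+4=4
add $t0, $t0, 1 → $t0=2+1=3
cmp $t0, 8  (cmp 3,8)
bne L2: taken
lw $t3, 0($t5) → $t3=M[4]=-1
add $t2, $t2, $t3 → $t2=21+(-1)=20
add $t3, $t3, $t0 → $t3=(-1)+3=2
add $t5, $t5, 4 → $t5=4+4=8
add $t0, $t0, 1 → $t0=3+1=4
cmp $t0, 8  (cmp 4,8)
bne L2: taken
lw $t3, 0($t5) → $t3=M[8]=26
add $t2, $t2, $t3 → $t2=20+26=46
add $t3, $t3, $t0 → $t3=26+4=30
add $t5, $t5, 4 → $t5=8+4=12
add $t0, $t0, 1 → $t0=4+1=5
cmp $t0, 8  (cmp 5,8)
bne L2: taken
lw $t3, 0($t5) → $t3=M[12]=2
add $t2, $t2, $t3 → $t2=46+2=48
add $t3, $t3, $t0 → $t3=2+5=7
add $t5, $t5, 4 → $t5=12+4=16
add $t0, $t0, 1 → $t0=5+1=6
cmp $t0, 8  (cmp 6,8)
bne L2: taken
lw $t3, 0($t5) → $t3=M[16]=18
add $t2, $t2, $t3 → $t2=48+18=66
add $t3, $t3, $t0 → $t3=18+6=24
add $t5, $t5, 4 → $t5=16+4=20
add $t0, $t0, 1 → $t0=6+1=7
cmp $t0, 8  (cmp 7,8)
bne L2: taken
lw $t3, 0($t5) → $t3=M[20]=-1
add $t2, $t2, $t3 → $t2=66+(-1)=65
add $t3, $t3, $t0 → $t3=(-1)+7=6
add $t5, $t5, 4 → $t5=20+4=24
add $t0, $t0, 1 → $t0=7+1=8
cmp $t0, 8  (cmp 8,8)
bne L2: not taken
halt.

65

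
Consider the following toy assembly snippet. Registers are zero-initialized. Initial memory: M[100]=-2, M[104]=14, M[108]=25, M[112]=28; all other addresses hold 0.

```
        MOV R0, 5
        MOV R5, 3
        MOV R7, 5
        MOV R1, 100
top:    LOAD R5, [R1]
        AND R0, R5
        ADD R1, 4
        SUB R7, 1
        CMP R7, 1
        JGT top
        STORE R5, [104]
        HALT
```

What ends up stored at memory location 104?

28

R0=5
R5=3
R7=5
R1=100
R5=M[100]=-2
R0=5&(-2)=4
R1=100+4=104
R7=5-1=4
CMP R7, 1  (cmp 4,1)
JGT top: taken
R5=M[104]=14
R0=4&14=4
R1=104+4=108
R7=4-1=3
CMP R7, 1  (cmp 3,1)
JGT top: taken
R5=M[108]=25
R0=4&25=0
R1=108+4=112
R7=3-1=2
CMP R7, 1  (cmp 2,1)
JGT top: taken
R5=M[112]=28
R0=0&28=0
R1=112+4=116
R7=2-1=1
CMP R7, 1  (cmp 1,1)
JGT top: not taken
STORE R5, [104] → M[104]=28
halt.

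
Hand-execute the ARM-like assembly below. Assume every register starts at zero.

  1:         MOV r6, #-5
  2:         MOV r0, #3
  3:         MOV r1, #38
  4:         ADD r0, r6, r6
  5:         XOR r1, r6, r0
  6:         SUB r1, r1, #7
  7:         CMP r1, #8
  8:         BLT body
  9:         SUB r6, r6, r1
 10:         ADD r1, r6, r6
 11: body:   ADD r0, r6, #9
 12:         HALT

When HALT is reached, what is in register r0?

r6=-5
r0=3
r1=38
r0=(-5)+(-5)=-10
r1=(-5)^(-10)=13
r1=13-7=6
CMP r1, #8  (cmp 6,8)
BLT body: taken
r0=(-5)+9=4
halt.

4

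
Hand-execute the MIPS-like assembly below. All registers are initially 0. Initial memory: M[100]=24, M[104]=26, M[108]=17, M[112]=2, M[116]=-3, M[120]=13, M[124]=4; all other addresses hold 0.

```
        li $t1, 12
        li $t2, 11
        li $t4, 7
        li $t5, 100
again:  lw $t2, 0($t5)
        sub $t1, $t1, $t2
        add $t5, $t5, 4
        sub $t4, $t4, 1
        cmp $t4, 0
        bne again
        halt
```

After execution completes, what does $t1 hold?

li $t1, 12 → $t1=12
li $t2, 11 → $t2=11
li $t4, 7 → $t4=7
li $t5, 100 → $t5=100
lw $t2, 0($t5) → $t2=M[100]=24
sub $t1, $t1, $t2 → $t1=12-24=-12
add $t5, $t5, 4 → $t5=100+4=104
sub $t4, $t4, 1 → $t4=7-1=6
cmp $t4, 0  (cmp 6,0)
bne again: taken
lw $t2, 0($t5) → $t2=M[104]=26
sub $t1, $t1, $t2 → $t1=(-12)-26=-38
add $t5, $t5, 4 → $t5=104+4=108
sub $t4, $t4, 1 → $t4=6-1=5
cmp $t4, 0  (cmp 5,0)
bne again: taken
lw $t2, 0($t5) → $t2=M[108]=17
sub $t1, $t1, $t2 → $t1=(-38)-17=-55
add $t5, $t5, 4 → $t5=108+4=112
sub $t4, $t4, 1 → $t4=5-1=4
cmp $t4, 0  (cmp 4,0)
bne again: taken
lw $t2, 0($t5) → $t2=M[112]=2
sub $t1, $t1, $t2 → $t1=(-55)-2=-57
add $t5, $t5, 4 → $t5=112+4=116
sub $t4, $t4, 1 → $t4=4-1=3
cmp $t4, 0  (cmp 3,0)
bne again: taken
lw $t2, 0($t5) → $t2=M[116]=-3
sub $t1, $t1, $t2 → $t1=(-57)-(-3)=-54
add $t5, $t5, 4 → $t5=116+4=120
sub $t4, $t4, 1 → $t4=3-1=2
cmp $t4, 0  (cmp 2,0)
bne again: taken
lw $t2, 0($t5) → $t2=M[120]=13
sub $t1, $t1, $t2 → $t1=(-54)-13=-67
add $t5, $t5, 4 → $t5=120+4=124
sub $t4, $t4, 1 → $t4=2-1=1
cmp $t4, 0  (cmp 1,0)
bne again: taken
lw $t2, 0($t5) → $t2=M[124]=4
sub $t1, $t1, $t2 → $t1=(-67)-4=-71
add $t5, $t5, 4 → $t5=124+4=128
sub $t4, $t4, 1 → $t4=1-1=0
cmp $t4, 0  (cmp 0,0)
bne again: not taken
halt.

-71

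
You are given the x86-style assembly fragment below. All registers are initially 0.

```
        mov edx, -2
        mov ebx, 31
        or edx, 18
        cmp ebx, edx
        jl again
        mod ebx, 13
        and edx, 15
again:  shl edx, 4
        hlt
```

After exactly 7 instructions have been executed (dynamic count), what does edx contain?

after mov edx, -2: edx=-2
after mov ebx, 31: ebx=31
after or edx, 18: edx=(-2)|18=-2
cmp ebx, edx  (cmp 31,-2)
jl again: not taken
after mod ebx, 13: ebx=31%13=5
after and edx, 15: edx=(-2)&15=14
After step 7: edx = 14.

14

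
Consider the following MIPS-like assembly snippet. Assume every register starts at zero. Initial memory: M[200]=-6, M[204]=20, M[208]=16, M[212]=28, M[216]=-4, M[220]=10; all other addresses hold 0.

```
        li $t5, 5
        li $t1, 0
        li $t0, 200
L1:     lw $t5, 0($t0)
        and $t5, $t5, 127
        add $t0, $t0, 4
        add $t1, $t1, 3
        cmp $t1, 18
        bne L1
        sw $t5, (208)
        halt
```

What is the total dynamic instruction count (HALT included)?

after li $t5, 5: $t5=5
after li $t1, 0: $t1=0
after li $t0, 200: $t0=200
after lw $t5, 0($t0): $t5=M[200]=-6
after and $t5, $t5, 127: $t5=(-6)&127=122
after add $t0, $t0, 4: $t0=200+4=204
after add $t1, $t1, 3: $t1=0+3=3
cmp $t1, 18  (cmp 3,18)
bne L1: taken
after lw $t5, 0($t0): $t5=M[204]=20
after and $t5, $t5, 127: $t5=20&127=20
after add $t0, $t0, 4: $t0=204+4=208
after add $t1, $t1, 3: $t1=3+3=6
cmp $t1, 18  (cmp 6,18)
bne L1: taken
after lw $t5, 0($t0): $t5=M[208]=16
after and $t5, $t5, 127: $t5=16&127=16
after add $t0, $t0, 4: $t0=208+4=212
after add $t1, $t1, 3: $t1=6+3=9
cmp $t1, 18  (cmp 9,18)
bne L1: taken
after lw $t5, 0($t0): $t5=M[212]=28
after and $t5, $t5, 127: $t5=28&127=28
after add $t0, $t0, 4: $t0=212+4=216
after add $t1, $t1, 3: $t1=9+3=12
cmp $t1, 18  (cmp 12,18)
bne L1: taken
after lw $t5, 0($t0): $t5=M[216]=-4
after and $t5, $t5, 127: $t5=(-4)&127=124
after add $t0, $t0, 4: $t0=216+4=220
after add $t1, $t1, 3: $t1=12+3=15
cmp $t1, 18  (cmp 15,18)
bne L1: taken
after lw $t5, 0($t0): $t5=M[220]=10
after and $t5, $t5, 127: $t5=10&127=10
after add $t0, $t0, 4: $t0=220+4=224
after add $t1, $t1, 3: $t1=15+3=18
cmp $t1, 18  (cmp 18,18)
bne L1: not taken
sw $t5, (208) → M[208]=10
halt.
Total executed instructions: 41.

41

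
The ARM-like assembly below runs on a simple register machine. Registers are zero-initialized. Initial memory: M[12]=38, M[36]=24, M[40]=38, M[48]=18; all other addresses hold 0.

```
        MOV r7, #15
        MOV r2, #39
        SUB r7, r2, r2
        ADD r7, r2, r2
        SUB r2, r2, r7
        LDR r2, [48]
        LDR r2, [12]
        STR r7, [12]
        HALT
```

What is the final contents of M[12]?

78

after MOV r7, #15: r7=15
after MOV r2, #39: r2=39
after SUB r7, r2, r2: r7=39-39=0
after ADD r7, r2, r2: r7=39+39=78
after SUB r2, r2, r7: r2=39-78=-39
after LDR r2, [48]: r2=M[48]=18
after LDR r2, [12]: r2=M[12]=38
STR r7, [12] → M[12]=78
halt.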